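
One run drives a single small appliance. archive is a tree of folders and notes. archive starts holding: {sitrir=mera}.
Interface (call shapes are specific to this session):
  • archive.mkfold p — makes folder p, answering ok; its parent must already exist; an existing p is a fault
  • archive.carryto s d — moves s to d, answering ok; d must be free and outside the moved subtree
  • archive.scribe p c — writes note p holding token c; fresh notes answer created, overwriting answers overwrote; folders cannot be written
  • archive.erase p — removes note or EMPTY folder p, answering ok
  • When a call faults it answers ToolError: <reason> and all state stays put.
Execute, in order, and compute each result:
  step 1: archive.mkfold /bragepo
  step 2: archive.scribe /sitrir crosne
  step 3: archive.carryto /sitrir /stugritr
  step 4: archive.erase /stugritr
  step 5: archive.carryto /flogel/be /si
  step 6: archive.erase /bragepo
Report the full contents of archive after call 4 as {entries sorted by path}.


Answer: {bragepo/}

Derivation:
;; archive.mkfold(p='/bragepo') ~> ok
;; archive.scribe(p='/sitrir', c='crosne') ~> overwrote
;; archive.carryto(s='/sitrir', d='/stugritr') ~> ok
;; archive.erase(p='/stugritr') ~> ok
;; archive.carryto(s='/flogel/be', d='/si') ~> ToolError: not found
;; archive.erase(p='/bragepo') ~> ok


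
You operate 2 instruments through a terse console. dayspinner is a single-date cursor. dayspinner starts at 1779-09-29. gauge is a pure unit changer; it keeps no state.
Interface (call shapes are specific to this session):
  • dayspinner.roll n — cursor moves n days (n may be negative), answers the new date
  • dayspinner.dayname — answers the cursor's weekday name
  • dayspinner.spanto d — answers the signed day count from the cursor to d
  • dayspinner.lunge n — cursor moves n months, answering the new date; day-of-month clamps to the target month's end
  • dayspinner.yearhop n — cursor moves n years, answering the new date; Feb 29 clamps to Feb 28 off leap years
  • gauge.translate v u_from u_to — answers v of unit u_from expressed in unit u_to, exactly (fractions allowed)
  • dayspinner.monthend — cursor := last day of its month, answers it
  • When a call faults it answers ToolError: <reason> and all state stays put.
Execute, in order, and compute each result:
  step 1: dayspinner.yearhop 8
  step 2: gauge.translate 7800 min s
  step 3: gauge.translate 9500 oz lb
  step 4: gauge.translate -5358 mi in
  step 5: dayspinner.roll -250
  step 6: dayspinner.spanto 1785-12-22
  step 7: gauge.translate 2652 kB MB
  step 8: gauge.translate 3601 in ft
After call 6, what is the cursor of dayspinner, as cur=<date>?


>>> dayspinner.yearhop n→8
[out] 1787-09-29
>>> gauge.translate v→7800 u_from→min u_to→s
[out] 468000
>>> gauge.translate v→9500 u_from→oz u_to→lb
[out] 2375/4
>>> gauge.translate v→-5358 u_from→mi u_to→in
[out] -339482880
>>> dayspinner.roll n→-250
[out] 1787-01-22
>>> dayspinner.spanto d→1785-12-22
[out] -396
>>> gauge.translate v→2652 u_from→kB u_to→MB
[out] 663/250
>>> gauge.translate v→3601 u_from→in u_to→ft
[out] 3601/12

Answer: cur=1787-01-22


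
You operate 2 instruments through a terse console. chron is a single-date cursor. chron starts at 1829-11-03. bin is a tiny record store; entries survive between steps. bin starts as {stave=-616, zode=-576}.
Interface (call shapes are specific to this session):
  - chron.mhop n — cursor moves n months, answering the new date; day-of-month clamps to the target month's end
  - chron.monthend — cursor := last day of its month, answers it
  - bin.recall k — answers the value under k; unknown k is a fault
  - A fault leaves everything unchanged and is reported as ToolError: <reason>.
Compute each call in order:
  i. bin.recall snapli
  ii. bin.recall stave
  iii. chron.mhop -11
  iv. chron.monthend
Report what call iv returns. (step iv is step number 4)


Then recall using snapli, yielding ToolError: no such key snapli.
I call recall using stave, yielding -616.
Next I call mhop using -11, → 1828-12-03.
Using monthend(), and observe 1828-12-31.

Answer: 1828-12-31


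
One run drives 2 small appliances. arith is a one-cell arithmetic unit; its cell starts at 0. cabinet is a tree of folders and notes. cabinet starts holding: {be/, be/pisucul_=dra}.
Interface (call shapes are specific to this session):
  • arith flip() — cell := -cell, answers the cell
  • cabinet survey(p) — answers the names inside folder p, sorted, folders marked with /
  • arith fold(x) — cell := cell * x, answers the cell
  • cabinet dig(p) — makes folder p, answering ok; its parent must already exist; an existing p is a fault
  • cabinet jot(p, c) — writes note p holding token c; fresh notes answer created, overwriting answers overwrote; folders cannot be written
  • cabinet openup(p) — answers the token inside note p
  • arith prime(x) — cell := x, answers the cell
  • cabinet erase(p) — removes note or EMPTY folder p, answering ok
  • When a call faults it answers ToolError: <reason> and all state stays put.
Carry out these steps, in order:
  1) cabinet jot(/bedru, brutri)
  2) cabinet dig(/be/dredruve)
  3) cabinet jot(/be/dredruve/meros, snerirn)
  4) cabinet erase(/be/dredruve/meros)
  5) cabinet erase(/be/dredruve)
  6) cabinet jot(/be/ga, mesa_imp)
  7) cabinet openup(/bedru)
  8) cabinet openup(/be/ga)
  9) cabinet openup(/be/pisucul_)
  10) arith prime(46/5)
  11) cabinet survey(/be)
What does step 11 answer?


>>> cabinet jot p: /bedru c: brutri
  created
>>> cabinet dig p: /be/dredruve
  ok
>>> cabinet jot p: /be/dredruve/meros c: snerirn
  created
>>> cabinet erase p: /be/dredruve/meros
  ok
>>> cabinet erase p: /be/dredruve
  ok
>>> cabinet jot p: /be/ga c: mesa_imp
  created
>>> cabinet openup p: /bedru
  brutri
>>> cabinet openup p: /be/ga
  mesa_imp
>>> cabinet openup p: /be/pisucul_
  dra
>>> arith prime x: 46/5
  46/5
>>> cabinet survey p: /be
  [ga, pisucul_]

Answer: [ga, pisucul_]


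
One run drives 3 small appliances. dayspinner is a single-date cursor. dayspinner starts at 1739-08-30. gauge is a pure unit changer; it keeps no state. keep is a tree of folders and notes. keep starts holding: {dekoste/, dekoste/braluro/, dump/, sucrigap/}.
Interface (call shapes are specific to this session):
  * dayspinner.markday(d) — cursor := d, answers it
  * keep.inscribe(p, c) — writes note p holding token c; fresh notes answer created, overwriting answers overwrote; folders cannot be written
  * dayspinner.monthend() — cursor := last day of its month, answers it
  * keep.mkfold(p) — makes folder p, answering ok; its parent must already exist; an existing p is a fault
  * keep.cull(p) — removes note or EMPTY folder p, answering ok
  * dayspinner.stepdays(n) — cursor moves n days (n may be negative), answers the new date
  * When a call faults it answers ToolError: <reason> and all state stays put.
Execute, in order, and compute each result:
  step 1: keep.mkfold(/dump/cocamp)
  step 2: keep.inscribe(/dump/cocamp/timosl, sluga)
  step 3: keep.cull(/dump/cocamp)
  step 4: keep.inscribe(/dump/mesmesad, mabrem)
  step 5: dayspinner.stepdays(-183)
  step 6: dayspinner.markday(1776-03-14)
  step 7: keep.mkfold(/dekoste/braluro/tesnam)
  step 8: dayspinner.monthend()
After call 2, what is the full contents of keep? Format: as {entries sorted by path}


Answer: {dekoste/, dekoste/braluro/, dump/, dump/cocamp/, dump/cocamp/timosl=sluga, sucrigap/}

Derivation:
# keep.mkfold(/dump/cocamp) ~> ok
# keep.inscribe(/dump/cocamp/timosl, sluga) ~> created
# keep.cull(/dump/cocamp) ~> ToolError: not empty
# keep.inscribe(/dump/mesmesad, mabrem) ~> created
# dayspinner.stepdays(-183) ~> 1739-02-28
# dayspinner.markday(1776-03-14) ~> 1776-03-14
# keep.mkfold(/dekoste/braluro/tesnam) ~> ok
# dayspinner.monthend() ~> 1776-03-31


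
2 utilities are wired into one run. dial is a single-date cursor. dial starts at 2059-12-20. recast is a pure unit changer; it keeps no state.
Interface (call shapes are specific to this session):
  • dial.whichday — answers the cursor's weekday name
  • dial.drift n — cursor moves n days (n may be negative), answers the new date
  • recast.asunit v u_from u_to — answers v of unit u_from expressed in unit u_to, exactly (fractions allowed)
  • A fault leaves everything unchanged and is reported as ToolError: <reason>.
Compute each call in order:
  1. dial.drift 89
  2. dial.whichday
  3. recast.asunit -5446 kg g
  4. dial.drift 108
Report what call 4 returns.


Answer: 2060-07-04

Derivation:
·→ dial.drift(n→89)
·← 2060-03-18
·→ dial.whichday()
·← Thursday
·→ recast.asunit(v→-5446, u_from→kg, u_to→g)
·← -5446000
·→ dial.drift(n→108)
·← 2060-07-04


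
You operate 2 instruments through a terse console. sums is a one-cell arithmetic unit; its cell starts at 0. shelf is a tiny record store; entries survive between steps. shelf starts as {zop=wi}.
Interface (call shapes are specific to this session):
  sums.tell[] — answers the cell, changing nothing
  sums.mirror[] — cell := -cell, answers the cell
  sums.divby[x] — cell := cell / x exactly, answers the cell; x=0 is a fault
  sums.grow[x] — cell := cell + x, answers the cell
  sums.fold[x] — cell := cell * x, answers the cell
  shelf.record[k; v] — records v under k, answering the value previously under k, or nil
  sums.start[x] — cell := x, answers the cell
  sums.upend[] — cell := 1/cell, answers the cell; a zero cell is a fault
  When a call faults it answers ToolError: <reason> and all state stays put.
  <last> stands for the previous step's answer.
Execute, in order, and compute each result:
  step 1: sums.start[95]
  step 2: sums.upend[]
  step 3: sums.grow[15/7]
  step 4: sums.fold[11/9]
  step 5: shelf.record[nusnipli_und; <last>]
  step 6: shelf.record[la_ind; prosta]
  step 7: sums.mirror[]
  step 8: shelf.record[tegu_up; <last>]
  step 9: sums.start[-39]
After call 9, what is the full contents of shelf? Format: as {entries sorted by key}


Do: sums.start[x→95]
See: 95
Do: sums.upend[]
See: 1/95
Do: sums.grow[x→15/7]
See: 1432/665
Do: sums.fold[x→11/9]
See: 15752/5985
Do: shelf.record[k→nusnipli_und; v→<last>]
See: nil
Do: shelf.record[k→la_ind; v→prosta]
See: nil
Do: sums.mirror[]
See: -15752/5985
Do: shelf.record[k→tegu_up; v→<last>]
See: nil
Do: sums.start[x→-39]
See: -39

Answer: {la_ind=prosta, nusnipli_und=15752/5985, tegu_up=-15752/5985, zop=wi}


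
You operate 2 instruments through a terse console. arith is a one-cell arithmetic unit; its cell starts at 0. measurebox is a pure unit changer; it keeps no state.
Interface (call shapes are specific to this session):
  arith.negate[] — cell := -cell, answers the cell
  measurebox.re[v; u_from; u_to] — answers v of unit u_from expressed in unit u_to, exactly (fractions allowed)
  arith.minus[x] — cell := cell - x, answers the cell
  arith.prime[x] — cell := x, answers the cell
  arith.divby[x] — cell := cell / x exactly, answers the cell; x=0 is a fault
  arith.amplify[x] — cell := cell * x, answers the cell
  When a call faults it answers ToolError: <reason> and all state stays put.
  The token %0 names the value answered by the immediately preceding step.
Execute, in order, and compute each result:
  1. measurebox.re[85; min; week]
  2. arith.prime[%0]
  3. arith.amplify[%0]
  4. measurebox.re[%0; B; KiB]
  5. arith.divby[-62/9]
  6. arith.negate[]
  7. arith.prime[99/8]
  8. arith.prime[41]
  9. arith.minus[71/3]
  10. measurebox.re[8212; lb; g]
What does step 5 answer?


~$ measurebox.re v: 85 u_from: min u_to: week
= 17/2016
~$ arith.prime x: %0
= 17/2016
~$ arith.amplify x: %0
= 289/4064256
~$ measurebox.re v: %0 u_from: B u_to: KiB
= 289/4161798144
~$ arith.divby x: -62/9
= -289/27998208
~$ arith.negate
= 289/27998208
~$ arith.prime x: 99/8
= 99/8
~$ arith.prime x: 41
= 41
~$ arith.minus x: 71/3
= 52/3
~$ measurebox.re v: 8212 u_from: lb u_to: g
= 93122513561/25000

Answer: -289/27998208


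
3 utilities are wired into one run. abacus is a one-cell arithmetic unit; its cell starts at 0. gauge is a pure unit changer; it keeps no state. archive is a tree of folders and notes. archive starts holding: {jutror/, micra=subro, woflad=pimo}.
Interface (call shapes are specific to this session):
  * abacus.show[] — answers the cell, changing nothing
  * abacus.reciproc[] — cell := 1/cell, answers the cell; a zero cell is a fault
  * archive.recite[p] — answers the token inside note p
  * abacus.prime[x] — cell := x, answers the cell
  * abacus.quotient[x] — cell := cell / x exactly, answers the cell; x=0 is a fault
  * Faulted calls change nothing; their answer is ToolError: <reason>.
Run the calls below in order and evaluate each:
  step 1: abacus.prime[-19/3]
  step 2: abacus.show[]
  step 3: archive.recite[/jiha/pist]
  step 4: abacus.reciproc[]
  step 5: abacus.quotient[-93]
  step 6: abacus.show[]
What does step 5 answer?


Answer: 1/589

Derivation:
> prime x→-19/3
  -19/3
> show
  -19/3
> recite p→/jiha/pist
  ToolError: not found
> reciproc
  -3/19
> quotient x→-93
  1/589
> show
  1/589


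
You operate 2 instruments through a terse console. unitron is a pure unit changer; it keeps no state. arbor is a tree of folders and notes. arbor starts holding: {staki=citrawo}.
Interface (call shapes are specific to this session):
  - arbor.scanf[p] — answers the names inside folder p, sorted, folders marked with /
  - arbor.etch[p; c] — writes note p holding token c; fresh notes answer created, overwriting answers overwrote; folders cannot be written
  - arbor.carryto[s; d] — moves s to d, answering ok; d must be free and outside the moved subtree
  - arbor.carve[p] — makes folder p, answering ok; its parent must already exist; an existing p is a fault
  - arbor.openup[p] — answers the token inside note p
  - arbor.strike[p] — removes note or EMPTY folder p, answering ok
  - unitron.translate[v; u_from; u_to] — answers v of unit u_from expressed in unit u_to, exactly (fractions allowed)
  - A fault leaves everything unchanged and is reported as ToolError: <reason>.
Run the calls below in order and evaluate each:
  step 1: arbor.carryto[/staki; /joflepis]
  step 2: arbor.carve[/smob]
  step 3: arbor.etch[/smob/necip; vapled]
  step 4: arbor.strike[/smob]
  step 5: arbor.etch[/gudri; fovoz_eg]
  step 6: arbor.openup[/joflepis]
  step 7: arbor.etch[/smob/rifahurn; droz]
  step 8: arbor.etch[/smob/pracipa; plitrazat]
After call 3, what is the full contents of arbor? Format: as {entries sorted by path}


Answer: {joflepis=citrawo, smob/, smob/necip=vapled}

Derivation:
>> arbor.carryto(/staki, /joflepis)
<< ok
>> arbor.carve(/smob)
<< ok
>> arbor.etch(/smob/necip, vapled)
<< created
>> arbor.strike(/smob)
<< ToolError: not empty
>> arbor.etch(/gudri, fovoz_eg)
<< created
>> arbor.openup(/joflepis)
<< citrawo
>> arbor.etch(/smob/rifahurn, droz)
<< created
>> arbor.etch(/smob/pracipa, plitrazat)
<< created


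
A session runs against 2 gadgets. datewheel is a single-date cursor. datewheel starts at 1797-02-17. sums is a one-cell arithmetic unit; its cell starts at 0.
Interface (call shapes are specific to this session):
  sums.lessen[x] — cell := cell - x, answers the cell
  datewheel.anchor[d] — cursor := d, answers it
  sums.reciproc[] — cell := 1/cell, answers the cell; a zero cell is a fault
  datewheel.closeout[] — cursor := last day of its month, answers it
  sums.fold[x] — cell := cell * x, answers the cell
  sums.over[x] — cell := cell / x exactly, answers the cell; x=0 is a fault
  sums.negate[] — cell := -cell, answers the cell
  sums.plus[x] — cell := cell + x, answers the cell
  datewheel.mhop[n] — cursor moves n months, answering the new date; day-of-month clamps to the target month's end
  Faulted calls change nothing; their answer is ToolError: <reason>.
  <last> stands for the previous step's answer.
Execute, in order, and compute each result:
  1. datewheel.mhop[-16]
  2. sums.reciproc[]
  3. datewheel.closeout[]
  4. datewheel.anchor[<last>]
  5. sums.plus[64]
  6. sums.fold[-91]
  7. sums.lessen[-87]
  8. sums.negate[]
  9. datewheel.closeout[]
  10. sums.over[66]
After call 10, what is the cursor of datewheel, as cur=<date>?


Answer: cur=1795-10-31

Derivation:
>> datewheel.mhop(-16)
<< 1795-10-17
>> sums.reciproc()
<< ToolError: reciprocal of zero
>> datewheel.closeout()
<< 1795-10-31
>> datewheel.anchor(<last>)
<< 1795-10-31
>> sums.plus(64)
<< 64
>> sums.fold(-91)
<< -5824
>> sums.lessen(-87)
<< -5737
>> sums.negate()
<< 5737
>> datewheel.closeout()
<< 1795-10-31
>> sums.over(66)
<< 5737/66


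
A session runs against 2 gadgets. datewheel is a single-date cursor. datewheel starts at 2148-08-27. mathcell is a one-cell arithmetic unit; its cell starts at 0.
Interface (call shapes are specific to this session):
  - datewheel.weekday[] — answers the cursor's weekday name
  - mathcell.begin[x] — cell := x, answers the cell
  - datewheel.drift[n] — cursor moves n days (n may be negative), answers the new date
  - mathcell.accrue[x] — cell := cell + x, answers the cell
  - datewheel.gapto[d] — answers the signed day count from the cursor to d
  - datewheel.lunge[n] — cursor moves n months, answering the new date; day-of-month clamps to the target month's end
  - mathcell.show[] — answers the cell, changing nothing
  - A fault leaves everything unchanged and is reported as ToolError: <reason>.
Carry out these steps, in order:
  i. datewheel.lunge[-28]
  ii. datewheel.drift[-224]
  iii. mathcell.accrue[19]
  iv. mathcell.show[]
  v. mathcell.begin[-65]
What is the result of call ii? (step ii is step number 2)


Answer: 2145-09-15

Derivation:
→ datewheel.lunge(n='-28')
← 2146-04-27
→ datewheel.drift(n='-224')
← 2145-09-15
→ mathcell.accrue(x='19')
← 19
→ mathcell.show()
← 19
→ mathcell.begin(x='-65')
← -65


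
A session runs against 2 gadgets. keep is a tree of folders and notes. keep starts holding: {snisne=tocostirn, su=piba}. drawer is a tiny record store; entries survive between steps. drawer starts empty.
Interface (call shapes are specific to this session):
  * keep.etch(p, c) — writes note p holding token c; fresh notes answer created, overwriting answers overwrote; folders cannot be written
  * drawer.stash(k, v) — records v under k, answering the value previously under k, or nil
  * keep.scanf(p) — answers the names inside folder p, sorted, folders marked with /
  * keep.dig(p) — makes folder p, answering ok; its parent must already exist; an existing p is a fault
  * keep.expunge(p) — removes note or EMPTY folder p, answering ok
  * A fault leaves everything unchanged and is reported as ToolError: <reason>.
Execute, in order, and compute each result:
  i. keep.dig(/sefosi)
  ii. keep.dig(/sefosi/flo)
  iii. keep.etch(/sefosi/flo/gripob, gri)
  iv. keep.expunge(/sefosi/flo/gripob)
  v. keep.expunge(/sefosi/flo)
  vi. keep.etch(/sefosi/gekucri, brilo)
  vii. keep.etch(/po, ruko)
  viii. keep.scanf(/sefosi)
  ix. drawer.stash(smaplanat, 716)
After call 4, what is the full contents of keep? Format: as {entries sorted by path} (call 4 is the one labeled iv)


I try dig using p=/sefosi, and see ok.
Calling dig using p=/sefosi/flo, → ok.
I try etch using p=/sefosi/flo/gripob, c=gri, and see created.
I try expunge using p=/sefosi/flo/gripob, which returns ok.
I run expunge using p=/sefosi/flo, — result: ok.
I use etch using p=/sefosi/gekucri, c=brilo, giving created.
I invoke etch using p=/po, c=ruko, which returns created.
I use scanf using p=/sefosi: [gekucri].
I try stash using k=smaplanat, v=716, giving nil.

Answer: {sefosi/, sefosi/flo/, snisne=tocostirn, su=piba}


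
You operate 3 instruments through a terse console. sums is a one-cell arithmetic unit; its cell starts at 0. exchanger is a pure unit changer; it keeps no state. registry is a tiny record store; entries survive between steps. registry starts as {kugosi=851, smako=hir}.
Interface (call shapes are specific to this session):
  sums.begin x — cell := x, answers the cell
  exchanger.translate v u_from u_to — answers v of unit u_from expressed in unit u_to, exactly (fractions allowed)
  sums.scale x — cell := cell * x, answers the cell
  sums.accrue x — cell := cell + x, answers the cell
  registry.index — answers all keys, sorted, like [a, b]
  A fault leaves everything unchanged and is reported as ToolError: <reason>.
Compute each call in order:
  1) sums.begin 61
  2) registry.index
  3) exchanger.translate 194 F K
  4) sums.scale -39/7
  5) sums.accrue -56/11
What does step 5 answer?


Answer: -26561/77

Derivation:
→ sums.begin(x: 61)
← 61
→ registry.index()
← [kugosi, smako]
→ exchanger.translate(v: 194, u_from: F, u_to: K)
← 7263/20
→ sums.scale(x: -39/7)
← -2379/7
→ sums.accrue(x: -56/11)
← -26561/77


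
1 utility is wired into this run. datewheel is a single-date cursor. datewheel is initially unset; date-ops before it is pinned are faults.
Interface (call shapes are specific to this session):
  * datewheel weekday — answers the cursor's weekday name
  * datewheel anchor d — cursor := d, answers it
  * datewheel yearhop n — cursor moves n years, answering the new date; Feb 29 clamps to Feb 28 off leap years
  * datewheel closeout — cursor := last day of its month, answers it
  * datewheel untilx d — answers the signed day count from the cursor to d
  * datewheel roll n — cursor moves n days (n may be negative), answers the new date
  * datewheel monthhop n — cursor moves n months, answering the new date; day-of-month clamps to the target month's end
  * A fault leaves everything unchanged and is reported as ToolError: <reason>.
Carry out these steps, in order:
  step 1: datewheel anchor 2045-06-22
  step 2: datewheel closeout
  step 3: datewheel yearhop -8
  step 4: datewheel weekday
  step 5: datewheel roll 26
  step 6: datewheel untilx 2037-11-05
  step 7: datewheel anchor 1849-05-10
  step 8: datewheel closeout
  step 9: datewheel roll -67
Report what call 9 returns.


! 1. datewheel anchor(d=2045-06-22) => 2045-06-22
! 2. datewheel closeout() => 2045-06-30
! 3. datewheel yearhop(n=-8) => 2037-06-30
! 4. datewheel weekday() => Tuesday
! 5. datewheel roll(n=26) => 2037-07-26
! 6. datewheel untilx(d=2037-11-05) => 102
! 7. datewheel anchor(d=1849-05-10) => 1849-05-10
! 8. datewheel closeout() => 1849-05-31
! 9. datewheel roll(n=-67) => 1849-03-25

Answer: 1849-03-25


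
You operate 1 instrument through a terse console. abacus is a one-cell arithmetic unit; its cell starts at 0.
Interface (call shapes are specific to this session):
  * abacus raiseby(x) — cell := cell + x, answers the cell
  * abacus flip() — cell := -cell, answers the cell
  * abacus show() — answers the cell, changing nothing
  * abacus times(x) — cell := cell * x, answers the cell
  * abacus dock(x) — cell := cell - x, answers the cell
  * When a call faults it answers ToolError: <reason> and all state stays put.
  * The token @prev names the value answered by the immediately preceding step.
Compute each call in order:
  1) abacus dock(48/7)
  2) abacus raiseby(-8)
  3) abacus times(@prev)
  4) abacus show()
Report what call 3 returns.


Answer: 10816/49

Derivation:
→ abacus dock(x→48/7)
← -48/7
→ abacus raiseby(x→-8)
← -104/7
→ abacus times(x→@prev)
← 10816/49
→ abacus show()
← 10816/49


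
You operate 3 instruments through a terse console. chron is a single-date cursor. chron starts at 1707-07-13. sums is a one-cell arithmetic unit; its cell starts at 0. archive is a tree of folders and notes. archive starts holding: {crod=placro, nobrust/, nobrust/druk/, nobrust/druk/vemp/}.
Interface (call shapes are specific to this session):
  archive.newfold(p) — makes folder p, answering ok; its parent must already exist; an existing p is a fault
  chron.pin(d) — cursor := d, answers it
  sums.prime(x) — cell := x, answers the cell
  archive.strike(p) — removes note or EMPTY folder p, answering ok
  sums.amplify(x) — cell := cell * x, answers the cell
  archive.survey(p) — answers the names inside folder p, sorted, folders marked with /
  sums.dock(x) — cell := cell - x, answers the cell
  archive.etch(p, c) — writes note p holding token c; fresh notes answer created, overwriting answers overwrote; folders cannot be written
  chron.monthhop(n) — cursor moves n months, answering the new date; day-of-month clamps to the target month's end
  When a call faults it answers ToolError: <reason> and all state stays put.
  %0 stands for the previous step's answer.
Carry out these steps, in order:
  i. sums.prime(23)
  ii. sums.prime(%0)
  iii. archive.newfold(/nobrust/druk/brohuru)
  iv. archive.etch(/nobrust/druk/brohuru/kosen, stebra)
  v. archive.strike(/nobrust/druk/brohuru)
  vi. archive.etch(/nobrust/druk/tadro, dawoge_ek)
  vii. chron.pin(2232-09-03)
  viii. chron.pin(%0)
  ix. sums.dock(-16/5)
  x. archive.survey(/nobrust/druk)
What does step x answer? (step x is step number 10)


CALL sums.prime[x→23]
RET  23
CALL sums.prime[x→%0]
RET  23
CALL archive.newfold[p→/nobrust/druk/brohuru]
RET  ok
CALL archive.etch[p→/nobrust/druk/brohuru/kosen; c→stebra]
RET  created
CALL archive.strike[p→/nobrust/druk/brohuru]
RET  ToolError: not empty
CALL archive.etch[p→/nobrust/druk/tadro; c→dawoge_ek]
RET  created
CALL chron.pin[d→2232-09-03]
RET  2232-09-03
CALL chron.pin[d→%0]
RET  2232-09-03
CALL sums.dock[x→-16/5]
RET  131/5
CALL archive.survey[p→/nobrust/druk]
RET  [brohuru/, tadro, vemp/]

Answer: [brohuru/, tadro, vemp/]


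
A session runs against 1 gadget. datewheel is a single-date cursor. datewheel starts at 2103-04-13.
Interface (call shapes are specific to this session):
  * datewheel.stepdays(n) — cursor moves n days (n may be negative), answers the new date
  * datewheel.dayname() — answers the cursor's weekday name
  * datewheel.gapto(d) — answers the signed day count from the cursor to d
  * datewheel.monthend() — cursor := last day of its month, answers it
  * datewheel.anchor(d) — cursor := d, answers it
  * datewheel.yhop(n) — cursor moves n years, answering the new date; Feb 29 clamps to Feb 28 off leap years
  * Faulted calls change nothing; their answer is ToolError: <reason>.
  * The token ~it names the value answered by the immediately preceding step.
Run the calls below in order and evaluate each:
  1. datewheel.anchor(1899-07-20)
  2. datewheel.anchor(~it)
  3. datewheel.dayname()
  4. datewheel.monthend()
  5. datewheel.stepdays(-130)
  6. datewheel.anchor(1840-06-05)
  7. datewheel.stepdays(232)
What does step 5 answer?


Answer: 1899-03-23

Derivation:
Calling datewheel.anchor using d: 1899-07-20, and see 1899-07-20.
Using datewheel.anchor using d: ~it, yielding 1899-07-20.
I use datewheel.dayname, which returns Thursday.
Next I call datewheel.monthend, — result: 1899-07-31.
Next I call datewheel.stepdays using n: -130, yielding 1899-03-23.
Then datewheel.anchor using d: 1840-06-05, — result: 1840-06-05.
I use datewheel.stepdays using n: 232, → 1841-01-23.


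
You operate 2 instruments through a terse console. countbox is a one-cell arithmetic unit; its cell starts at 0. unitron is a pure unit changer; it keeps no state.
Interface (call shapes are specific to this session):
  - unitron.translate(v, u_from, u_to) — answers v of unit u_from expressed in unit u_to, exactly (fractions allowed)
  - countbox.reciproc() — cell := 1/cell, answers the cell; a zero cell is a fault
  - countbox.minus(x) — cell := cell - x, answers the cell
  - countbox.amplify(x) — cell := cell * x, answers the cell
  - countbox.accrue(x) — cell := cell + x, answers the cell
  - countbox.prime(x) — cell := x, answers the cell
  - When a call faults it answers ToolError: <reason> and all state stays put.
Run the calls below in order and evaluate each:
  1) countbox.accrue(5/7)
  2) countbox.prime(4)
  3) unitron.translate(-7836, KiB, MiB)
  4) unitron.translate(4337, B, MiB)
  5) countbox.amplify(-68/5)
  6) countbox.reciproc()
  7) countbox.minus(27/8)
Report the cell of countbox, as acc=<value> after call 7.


Now I run accrue(x: 5/7), yielding 5/7.
I call prime(x: 4), and get 4.
Then translate(v: -7836, u_from: KiB, u_to: MiB), giving -1959/256.
I call translate(v: 4337, u_from: B, u_to: MiB): 4337/1048576.
I try amplify(x: -68/5), → -272/5.
Now I run reciproc, and see -5/272.
Invoking minus(x: 27/8), and observe -923/272.

Answer: acc=-923/272


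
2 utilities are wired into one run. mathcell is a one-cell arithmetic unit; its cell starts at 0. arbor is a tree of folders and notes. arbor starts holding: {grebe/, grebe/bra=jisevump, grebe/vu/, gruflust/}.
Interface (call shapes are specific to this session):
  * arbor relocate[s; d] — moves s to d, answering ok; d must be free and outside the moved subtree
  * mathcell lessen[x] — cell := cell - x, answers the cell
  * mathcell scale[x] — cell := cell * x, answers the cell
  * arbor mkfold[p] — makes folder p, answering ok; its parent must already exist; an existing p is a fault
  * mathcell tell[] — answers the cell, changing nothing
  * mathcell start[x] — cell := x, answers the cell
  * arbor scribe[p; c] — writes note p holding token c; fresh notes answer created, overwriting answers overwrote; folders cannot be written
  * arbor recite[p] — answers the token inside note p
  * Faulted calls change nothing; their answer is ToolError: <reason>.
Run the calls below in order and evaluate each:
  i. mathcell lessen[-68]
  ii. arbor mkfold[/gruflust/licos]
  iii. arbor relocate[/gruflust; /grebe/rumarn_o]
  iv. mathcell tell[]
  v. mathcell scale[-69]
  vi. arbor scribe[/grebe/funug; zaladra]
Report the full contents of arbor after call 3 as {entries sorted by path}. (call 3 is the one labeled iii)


Then mathcell lessen(x=-68), which returns 68.
I call arbor mkfold(p=/gruflust/licos), and get ok.
Using arbor relocate(s=/gruflust, d=/grebe/rumarn_o), and observe ok.
I invoke mathcell tell, — result: 68.
I use mathcell scale(x=-69): -4692.
Using arbor scribe(p=/grebe/funug, c=zaladra), giving created.

Answer: {grebe/, grebe/bra=jisevump, grebe/rumarn_o/, grebe/rumarn_o/licos/, grebe/vu/}


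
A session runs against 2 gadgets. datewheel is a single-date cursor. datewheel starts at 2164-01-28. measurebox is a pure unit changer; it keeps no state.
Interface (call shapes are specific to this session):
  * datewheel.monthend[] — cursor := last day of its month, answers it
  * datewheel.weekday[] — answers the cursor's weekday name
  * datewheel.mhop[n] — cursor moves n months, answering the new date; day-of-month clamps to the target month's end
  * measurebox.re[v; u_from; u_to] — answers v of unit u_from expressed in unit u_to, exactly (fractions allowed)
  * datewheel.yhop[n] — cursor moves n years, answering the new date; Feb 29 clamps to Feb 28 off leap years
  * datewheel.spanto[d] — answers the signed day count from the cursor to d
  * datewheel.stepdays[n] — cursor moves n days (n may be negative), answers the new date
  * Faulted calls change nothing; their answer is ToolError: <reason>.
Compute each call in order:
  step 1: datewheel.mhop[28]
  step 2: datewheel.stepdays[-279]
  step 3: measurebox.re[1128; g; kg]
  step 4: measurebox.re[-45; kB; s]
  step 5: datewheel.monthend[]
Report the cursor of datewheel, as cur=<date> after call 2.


Answer: cur=2165-08-22

Derivation:
# 1. mhop(n='28') -> 2166-05-28
# 2. stepdays(n='-279') -> 2165-08-22
# 3. re(v='1128', u_from='g', u_to='kg') -> 141/125
# 4. re(v='-45', u_from='kB', u_to='s') -> ToolError: incompatible units
# 5. monthend() -> 2165-08-31


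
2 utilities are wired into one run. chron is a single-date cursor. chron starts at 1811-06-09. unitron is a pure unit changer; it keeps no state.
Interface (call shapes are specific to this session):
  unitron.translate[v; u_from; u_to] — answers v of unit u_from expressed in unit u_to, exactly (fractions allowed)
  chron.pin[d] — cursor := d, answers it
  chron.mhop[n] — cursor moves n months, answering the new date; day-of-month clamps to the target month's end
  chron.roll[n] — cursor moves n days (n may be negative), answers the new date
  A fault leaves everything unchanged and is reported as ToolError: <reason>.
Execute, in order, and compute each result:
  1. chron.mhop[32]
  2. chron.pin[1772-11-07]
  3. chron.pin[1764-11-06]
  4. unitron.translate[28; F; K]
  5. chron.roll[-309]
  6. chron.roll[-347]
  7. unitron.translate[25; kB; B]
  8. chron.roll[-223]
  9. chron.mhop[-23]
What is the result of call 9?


// 1. mhop(n='32') -> 1814-02-09
// 2. pin(d='1772-11-07') -> 1772-11-07
// 3. pin(d='1764-11-06') -> 1764-11-06
// 4. translate(v='28', u_from='F', u_to='K') -> 48767/180
// 5. roll(n='-309') -> 1764-01-02
// 6. roll(n='-347') -> 1763-01-20
// 7. translate(v='25', u_from='kB', u_to='B') -> 25000
// 8. roll(n='-223') -> 1762-06-11
// 9. mhop(n='-23') -> 1760-07-11

Answer: 1760-07-11


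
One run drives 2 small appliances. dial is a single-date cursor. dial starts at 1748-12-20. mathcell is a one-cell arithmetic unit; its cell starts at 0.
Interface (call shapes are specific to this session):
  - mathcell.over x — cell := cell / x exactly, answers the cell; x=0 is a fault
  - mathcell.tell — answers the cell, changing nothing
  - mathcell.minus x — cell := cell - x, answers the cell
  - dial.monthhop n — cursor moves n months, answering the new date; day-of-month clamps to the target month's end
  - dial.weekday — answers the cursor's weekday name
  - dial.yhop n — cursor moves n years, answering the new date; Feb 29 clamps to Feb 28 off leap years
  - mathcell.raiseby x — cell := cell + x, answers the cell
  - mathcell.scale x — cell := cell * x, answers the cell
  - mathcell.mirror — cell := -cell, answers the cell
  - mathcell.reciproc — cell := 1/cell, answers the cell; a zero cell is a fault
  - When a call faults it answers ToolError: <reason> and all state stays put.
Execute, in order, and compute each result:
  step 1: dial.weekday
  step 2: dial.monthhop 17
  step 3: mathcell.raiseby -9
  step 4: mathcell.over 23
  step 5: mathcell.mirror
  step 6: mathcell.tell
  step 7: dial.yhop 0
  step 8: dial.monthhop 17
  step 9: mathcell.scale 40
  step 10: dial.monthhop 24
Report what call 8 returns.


Answer: 1751-10-20

Derivation:
! 1. dial.weekday() == Friday
! 2. dial.monthhop(17) == 1750-05-20
! 3. mathcell.raiseby(-9) == -9
! 4. mathcell.over(23) == -9/23
! 5. mathcell.mirror() == 9/23
! 6. mathcell.tell() == 9/23
! 7. dial.yhop(0) == 1750-05-20
! 8. dial.monthhop(17) == 1751-10-20
! 9. mathcell.scale(40) == 360/23
! 10. dial.monthhop(24) == 1753-10-20


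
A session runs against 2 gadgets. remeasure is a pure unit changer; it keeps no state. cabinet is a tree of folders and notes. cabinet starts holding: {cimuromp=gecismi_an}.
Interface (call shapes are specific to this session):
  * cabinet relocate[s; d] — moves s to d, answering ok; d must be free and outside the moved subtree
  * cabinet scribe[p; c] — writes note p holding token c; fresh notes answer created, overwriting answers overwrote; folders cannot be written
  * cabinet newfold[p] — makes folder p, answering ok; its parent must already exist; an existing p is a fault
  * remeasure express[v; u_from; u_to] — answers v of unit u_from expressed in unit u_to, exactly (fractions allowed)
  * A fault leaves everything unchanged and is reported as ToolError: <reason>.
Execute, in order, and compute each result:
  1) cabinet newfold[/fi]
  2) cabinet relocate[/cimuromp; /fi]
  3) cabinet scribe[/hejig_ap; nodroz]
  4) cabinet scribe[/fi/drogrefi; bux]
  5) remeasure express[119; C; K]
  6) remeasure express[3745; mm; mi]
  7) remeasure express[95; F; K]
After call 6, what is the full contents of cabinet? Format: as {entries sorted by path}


Act: cabinet newfold[p: /fi]
Obs: ok
Act: cabinet relocate[s: /cimuromp; d: /fi]
Obs: ToolError: exists
Act: cabinet scribe[p: /hejig_ap; c: nodroz]
Obs: created
Act: cabinet scribe[p: /fi/drogrefi; c: bux]
Obs: created
Act: remeasure express[v: 119; u_from: C; u_to: K]
Obs: 7843/20
Act: remeasure express[v: 3745; u_from: mm; u_to: mi]
Obs: 3745/1609344
Act: remeasure express[v: 95; u_from: F; u_to: K]
Obs: 6163/20

Answer: {cimuromp=gecismi_an, fi/, fi/drogrefi=bux, hejig_ap=nodroz}


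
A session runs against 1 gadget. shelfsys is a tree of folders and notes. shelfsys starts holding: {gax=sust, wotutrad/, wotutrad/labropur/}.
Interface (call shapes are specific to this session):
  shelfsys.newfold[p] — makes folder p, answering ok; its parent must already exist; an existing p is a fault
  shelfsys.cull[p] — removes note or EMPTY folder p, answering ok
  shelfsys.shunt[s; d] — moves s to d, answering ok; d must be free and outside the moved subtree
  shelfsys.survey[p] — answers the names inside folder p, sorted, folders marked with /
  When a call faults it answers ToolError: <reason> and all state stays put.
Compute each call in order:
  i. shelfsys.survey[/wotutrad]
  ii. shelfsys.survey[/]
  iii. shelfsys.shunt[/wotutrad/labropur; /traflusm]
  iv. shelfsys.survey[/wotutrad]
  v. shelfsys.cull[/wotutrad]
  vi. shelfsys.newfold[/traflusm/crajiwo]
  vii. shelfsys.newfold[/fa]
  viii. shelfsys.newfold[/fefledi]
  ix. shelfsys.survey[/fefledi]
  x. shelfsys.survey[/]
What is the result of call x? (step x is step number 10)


Answer: [fa/, fefledi/, gax, traflusm/]

Derivation:
>> survey(p: /wotutrad)
<< [labropur/]
>> survey(p: /)
<< [gax, wotutrad/]
>> shunt(s: /wotutrad/labropur, d: /traflusm)
<< ok
>> survey(p: /wotutrad)
<< []
>> cull(p: /wotutrad)
<< ok
>> newfold(p: /traflusm/crajiwo)
<< ok
>> newfold(p: /fa)
<< ok
>> newfold(p: /fefledi)
<< ok
>> survey(p: /fefledi)
<< []
>> survey(p: /)
<< [fa/, fefledi/, gax, traflusm/]


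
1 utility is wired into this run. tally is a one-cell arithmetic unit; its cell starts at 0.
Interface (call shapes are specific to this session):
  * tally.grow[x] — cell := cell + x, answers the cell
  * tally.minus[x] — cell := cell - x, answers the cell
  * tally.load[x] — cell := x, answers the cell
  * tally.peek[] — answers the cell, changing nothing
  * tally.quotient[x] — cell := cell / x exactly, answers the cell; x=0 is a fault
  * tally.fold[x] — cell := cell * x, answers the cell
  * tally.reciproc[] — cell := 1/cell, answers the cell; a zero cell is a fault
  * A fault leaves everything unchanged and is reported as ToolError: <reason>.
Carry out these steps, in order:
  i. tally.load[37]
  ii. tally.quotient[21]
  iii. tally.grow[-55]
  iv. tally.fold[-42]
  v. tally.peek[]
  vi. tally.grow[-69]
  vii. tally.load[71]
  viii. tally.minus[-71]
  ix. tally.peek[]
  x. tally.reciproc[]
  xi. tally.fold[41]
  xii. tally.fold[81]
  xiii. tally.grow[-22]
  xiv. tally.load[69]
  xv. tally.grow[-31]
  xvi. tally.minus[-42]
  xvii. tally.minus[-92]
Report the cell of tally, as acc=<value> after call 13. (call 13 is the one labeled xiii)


Step: tally.load[x→37]
Result: 37
Step: tally.quotient[x→21]
Result: 37/21
Step: tally.grow[x→-55]
Result: -1118/21
Step: tally.fold[x→-42]
Result: 2236
Step: tally.peek[]
Result: 2236
Step: tally.grow[x→-69]
Result: 2167
Step: tally.load[x→71]
Result: 71
Step: tally.minus[x→-71]
Result: 142
Step: tally.peek[]
Result: 142
Step: tally.reciproc[]
Result: 1/142
Step: tally.fold[x→41]
Result: 41/142
Step: tally.fold[x→81]
Result: 3321/142
Step: tally.grow[x→-22]
Result: 197/142
Step: tally.load[x→69]
Result: 69
Step: tally.grow[x→-31]
Result: 38
Step: tally.minus[x→-42]
Result: 80
Step: tally.minus[x→-92]
Result: 172

Answer: acc=197/142


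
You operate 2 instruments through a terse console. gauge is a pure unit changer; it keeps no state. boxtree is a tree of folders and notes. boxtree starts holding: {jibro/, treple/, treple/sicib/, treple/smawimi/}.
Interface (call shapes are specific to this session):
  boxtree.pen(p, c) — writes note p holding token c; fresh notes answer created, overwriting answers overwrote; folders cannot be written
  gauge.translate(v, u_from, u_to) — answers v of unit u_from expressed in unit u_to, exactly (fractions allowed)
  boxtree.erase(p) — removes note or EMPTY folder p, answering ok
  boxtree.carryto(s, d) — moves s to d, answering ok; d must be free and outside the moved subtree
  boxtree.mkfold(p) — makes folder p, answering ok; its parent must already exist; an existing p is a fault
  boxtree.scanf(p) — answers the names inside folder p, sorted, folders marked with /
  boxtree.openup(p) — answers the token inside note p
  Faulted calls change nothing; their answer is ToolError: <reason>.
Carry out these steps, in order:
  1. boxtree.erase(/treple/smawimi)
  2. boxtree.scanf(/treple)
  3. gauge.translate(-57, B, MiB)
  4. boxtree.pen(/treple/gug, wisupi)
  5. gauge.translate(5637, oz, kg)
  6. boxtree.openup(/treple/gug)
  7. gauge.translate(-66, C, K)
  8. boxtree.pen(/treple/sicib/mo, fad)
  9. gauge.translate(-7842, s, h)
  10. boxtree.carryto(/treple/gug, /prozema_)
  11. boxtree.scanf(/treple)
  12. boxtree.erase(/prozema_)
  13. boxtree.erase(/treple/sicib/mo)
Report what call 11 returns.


Answer: [sicib/]

Derivation:
$ boxtree.erase /treple/smawimi
= ok
$ boxtree.scanf /treple
= [sicib/]
$ gauge.translate -57 B MiB
= -57/1048576
$ boxtree.pen /treple/gug wisupi
= created
$ gauge.translate 5637 oz kg
= 255690018969/1600000000
$ boxtree.openup /treple/gug
= wisupi
$ gauge.translate -66 C K
= 4143/20
$ boxtree.pen /treple/sicib/mo fad
= created
$ gauge.translate -7842 s h
= -1307/600
$ boxtree.carryto /treple/gug /prozema_
= ok
$ boxtree.scanf /treple
= [sicib/]
$ boxtree.erase /prozema_
= ok
$ boxtree.erase /treple/sicib/mo
= ok
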